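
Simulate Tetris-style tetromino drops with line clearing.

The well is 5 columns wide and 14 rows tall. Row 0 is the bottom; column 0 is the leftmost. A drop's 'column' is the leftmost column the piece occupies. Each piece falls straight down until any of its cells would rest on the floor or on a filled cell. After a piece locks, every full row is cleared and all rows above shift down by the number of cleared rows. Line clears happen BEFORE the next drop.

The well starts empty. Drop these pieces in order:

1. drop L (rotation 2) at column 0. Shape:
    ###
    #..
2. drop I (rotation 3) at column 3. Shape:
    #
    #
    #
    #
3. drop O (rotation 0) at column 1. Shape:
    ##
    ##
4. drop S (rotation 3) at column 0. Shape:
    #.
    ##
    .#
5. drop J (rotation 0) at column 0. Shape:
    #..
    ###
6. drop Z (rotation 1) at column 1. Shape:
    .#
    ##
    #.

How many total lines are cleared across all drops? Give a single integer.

Answer: 0

Derivation:
Drop 1: L rot2 at col 0 lands with bottom-row=0; cleared 0 line(s) (total 0); column heights now [2 2 2 0 0], max=2
Drop 2: I rot3 at col 3 lands with bottom-row=0; cleared 0 line(s) (total 0); column heights now [2 2 2 4 0], max=4
Drop 3: O rot0 at col 1 lands with bottom-row=2; cleared 0 line(s) (total 0); column heights now [2 4 4 4 0], max=4
Drop 4: S rot3 at col 0 lands with bottom-row=4; cleared 0 line(s) (total 0); column heights now [7 6 4 4 0], max=7
Drop 5: J rot0 at col 0 lands with bottom-row=7; cleared 0 line(s) (total 0); column heights now [9 8 8 4 0], max=9
Drop 6: Z rot1 at col 1 lands with bottom-row=8; cleared 0 line(s) (total 0); column heights now [9 10 11 4 0], max=11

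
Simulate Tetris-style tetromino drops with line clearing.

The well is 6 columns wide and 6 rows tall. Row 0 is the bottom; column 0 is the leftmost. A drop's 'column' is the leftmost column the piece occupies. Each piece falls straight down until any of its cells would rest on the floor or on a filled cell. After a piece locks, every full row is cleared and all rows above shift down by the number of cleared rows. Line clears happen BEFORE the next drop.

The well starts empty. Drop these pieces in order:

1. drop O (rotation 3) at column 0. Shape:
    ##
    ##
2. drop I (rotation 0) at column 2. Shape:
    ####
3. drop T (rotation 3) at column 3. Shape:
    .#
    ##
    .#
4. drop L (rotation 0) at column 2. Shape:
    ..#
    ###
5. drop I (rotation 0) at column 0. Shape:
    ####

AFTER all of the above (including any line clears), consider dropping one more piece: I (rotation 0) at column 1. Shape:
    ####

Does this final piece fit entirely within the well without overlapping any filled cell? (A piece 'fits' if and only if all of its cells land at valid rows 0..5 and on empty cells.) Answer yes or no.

Drop 1: O rot3 at col 0 lands with bottom-row=0; cleared 0 line(s) (total 0); column heights now [2 2 0 0 0 0], max=2
Drop 2: I rot0 at col 2 lands with bottom-row=0; cleared 1 line(s) (total 1); column heights now [1 1 0 0 0 0], max=1
Drop 3: T rot3 at col 3 lands with bottom-row=0; cleared 0 line(s) (total 1); column heights now [1 1 0 2 3 0], max=3
Drop 4: L rot0 at col 2 lands with bottom-row=3; cleared 0 line(s) (total 1); column heights now [1 1 4 4 5 0], max=5
Drop 5: I rot0 at col 0 lands with bottom-row=4; cleared 0 line(s) (total 1); column heights now [5 5 5 5 5 0], max=5
Test piece I rot0 at col 1 (width 4): heights before test = [5 5 5 5 5 0]; fits = True

Answer: yes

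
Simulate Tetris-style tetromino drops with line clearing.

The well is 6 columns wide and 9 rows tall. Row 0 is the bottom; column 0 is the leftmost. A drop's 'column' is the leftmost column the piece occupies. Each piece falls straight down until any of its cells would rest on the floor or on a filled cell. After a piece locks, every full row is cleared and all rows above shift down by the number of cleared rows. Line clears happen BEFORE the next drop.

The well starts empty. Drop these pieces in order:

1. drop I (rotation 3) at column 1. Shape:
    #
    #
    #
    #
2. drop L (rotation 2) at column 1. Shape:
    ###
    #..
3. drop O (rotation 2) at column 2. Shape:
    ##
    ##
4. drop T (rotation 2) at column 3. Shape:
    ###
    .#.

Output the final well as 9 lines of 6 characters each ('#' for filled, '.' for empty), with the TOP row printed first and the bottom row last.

Drop 1: I rot3 at col 1 lands with bottom-row=0; cleared 0 line(s) (total 0); column heights now [0 4 0 0 0 0], max=4
Drop 2: L rot2 at col 1 lands with bottom-row=4; cleared 0 line(s) (total 0); column heights now [0 6 6 6 0 0], max=6
Drop 3: O rot2 at col 2 lands with bottom-row=6; cleared 0 line(s) (total 0); column heights now [0 6 8 8 0 0], max=8
Drop 4: T rot2 at col 3 lands with bottom-row=7; cleared 0 line(s) (total 0); column heights now [0 6 8 9 9 9], max=9

Answer: ...###
..###.
..##..
.###..
.#....
.#....
.#....
.#....
.#....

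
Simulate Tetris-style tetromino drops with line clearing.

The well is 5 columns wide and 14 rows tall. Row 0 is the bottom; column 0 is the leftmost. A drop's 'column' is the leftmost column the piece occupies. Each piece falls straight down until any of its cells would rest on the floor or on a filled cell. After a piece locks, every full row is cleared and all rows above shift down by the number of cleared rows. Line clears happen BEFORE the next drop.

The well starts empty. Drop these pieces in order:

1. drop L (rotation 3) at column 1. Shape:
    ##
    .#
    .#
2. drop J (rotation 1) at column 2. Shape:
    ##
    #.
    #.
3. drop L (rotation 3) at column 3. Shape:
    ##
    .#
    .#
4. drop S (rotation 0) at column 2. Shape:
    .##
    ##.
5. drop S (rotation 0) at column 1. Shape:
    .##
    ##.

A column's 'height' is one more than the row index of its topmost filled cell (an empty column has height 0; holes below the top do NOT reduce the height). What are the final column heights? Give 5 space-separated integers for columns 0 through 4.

Answer: 0 9 10 10 9

Derivation:
Drop 1: L rot3 at col 1 lands with bottom-row=0; cleared 0 line(s) (total 0); column heights now [0 3 3 0 0], max=3
Drop 2: J rot1 at col 2 lands with bottom-row=3; cleared 0 line(s) (total 0); column heights now [0 3 6 6 0], max=6
Drop 3: L rot3 at col 3 lands with bottom-row=4; cleared 0 line(s) (total 0); column heights now [0 3 6 7 7], max=7
Drop 4: S rot0 at col 2 lands with bottom-row=7; cleared 0 line(s) (total 0); column heights now [0 3 8 9 9], max=9
Drop 5: S rot0 at col 1 lands with bottom-row=8; cleared 0 line(s) (total 0); column heights now [0 9 10 10 9], max=10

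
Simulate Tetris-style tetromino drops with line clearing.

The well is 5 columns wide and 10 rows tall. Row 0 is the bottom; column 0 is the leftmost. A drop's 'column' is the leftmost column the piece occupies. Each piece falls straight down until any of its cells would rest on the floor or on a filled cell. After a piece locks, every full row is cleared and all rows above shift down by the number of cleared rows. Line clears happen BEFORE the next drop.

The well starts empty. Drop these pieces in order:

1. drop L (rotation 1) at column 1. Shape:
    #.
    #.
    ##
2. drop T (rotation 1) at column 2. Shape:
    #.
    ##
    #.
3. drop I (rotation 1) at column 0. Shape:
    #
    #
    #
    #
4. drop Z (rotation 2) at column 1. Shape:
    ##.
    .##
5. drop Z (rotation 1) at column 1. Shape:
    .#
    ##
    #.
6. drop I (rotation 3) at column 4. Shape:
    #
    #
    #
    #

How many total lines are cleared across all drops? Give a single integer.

Answer: 1

Derivation:
Drop 1: L rot1 at col 1 lands with bottom-row=0; cleared 0 line(s) (total 0); column heights now [0 3 1 0 0], max=3
Drop 2: T rot1 at col 2 lands with bottom-row=1; cleared 0 line(s) (total 0); column heights now [0 3 4 3 0], max=4
Drop 3: I rot1 at col 0 lands with bottom-row=0; cleared 0 line(s) (total 0); column heights now [4 3 4 3 0], max=4
Drop 4: Z rot2 at col 1 lands with bottom-row=4; cleared 0 line(s) (total 0); column heights now [4 6 6 5 0], max=6
Drop 5: Z rot1 at col 1 lands with bottom-row=6; cleared 0 line(s) (total 0); column heights now [4 8 9 5 0], max=9
Drop 6: I rot3 at col 4 lands with bottom-row=0; cleared 1 line(s) (total 1); column heights now [3 7 8 4 3], max=8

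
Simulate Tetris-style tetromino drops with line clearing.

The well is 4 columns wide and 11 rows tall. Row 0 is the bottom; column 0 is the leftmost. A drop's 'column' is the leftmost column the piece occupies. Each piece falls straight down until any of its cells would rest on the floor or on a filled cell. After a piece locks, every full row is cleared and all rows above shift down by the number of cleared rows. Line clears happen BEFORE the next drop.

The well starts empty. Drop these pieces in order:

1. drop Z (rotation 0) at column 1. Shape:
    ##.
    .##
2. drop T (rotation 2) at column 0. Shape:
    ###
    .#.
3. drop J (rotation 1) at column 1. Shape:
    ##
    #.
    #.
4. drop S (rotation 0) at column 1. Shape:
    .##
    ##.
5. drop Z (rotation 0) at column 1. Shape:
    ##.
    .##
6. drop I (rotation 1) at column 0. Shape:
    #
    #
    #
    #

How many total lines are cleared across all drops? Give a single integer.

Drop 1: Z rot0 at col 1 lands with bottom-row=0; cleared 0 line(s) (total 0); column heights now [0 2 2 1], max=2
Drop 2: T rot2 at col 0 lands with bottom-row=2; cleared 0 line(s) (total 0); column heights now [4 4 4 1], max=4
Drop 3: J rot1 at col 1 lands with bottom-row=4; cleared 0 line(s) (total 0); column heights now [4 7 7 1], max=7
Drop 4: S rot0 at col 1 lands with bottom-row=7; cleared 0 line(s) (total 0); column heights now [4 8 9 9], max=9
Drop 5: Z rot0 at col 1 lands with bottom-row=9; cleared 0 line(s) (total 0); column heights now [4 11 11 10], max=11
Drop 6: I rot1 at col 0 lands with bottom-row=4; cleared 0 line(s) (total 0); column heights now [8 11 11 10], max=11

Answer: 0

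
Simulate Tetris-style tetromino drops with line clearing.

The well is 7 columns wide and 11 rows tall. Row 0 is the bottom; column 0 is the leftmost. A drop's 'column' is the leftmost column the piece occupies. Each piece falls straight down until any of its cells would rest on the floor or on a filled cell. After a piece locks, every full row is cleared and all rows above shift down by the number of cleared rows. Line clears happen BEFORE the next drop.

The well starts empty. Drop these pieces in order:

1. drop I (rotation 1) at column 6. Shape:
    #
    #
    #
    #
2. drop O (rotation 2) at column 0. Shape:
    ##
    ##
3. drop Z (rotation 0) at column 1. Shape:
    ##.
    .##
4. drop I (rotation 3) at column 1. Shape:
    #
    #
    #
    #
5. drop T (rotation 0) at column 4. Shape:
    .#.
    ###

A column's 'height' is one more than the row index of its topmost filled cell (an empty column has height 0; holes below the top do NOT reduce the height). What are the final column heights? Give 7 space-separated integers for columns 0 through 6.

Drop 1: I rot1 at col 6 lands with bottom-row=0; cleared 0 line(s) (total 0); column heights now [0 0 0 0 0 0 4], max=4
Drop 2: O rot2 at col 0 lands with bottom-row=0; cleared 0 line(s) (total 0); column heights now [2 2 0 0 0 0 4], max=4
Drop 3: Z rot0 at col 1 lands with bottom-row=1; cleared 0 line(s) (total 0); column heights now [2 3 3 2 0 0 4], max=4
Drop 4: I rot3 at col 1 lands with bottom-row=3; cleared 0 line(s) (total 0); column heights now [2 7 3 2 0 0 4], max=7
Drop 5: T rot0 at col 4 lands with bottom-row=4; cleared 0 line(s) (total 0); column heights now [2 7 3 2 5 6 5], max=7

Answer: 2 7 3 2 5 6 5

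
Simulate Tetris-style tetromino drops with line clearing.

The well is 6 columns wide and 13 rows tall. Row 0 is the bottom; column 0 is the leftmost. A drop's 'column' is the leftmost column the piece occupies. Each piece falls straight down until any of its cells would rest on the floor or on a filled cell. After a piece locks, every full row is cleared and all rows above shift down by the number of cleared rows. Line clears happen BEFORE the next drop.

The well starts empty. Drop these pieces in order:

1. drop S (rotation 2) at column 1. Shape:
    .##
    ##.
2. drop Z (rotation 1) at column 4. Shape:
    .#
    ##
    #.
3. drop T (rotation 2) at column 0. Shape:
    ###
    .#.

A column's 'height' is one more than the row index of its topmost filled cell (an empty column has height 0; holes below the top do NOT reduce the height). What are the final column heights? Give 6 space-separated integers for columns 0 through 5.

Answer: 3 3 3 2 2 3

Derivation:
Drop 1: S rot2 at col 1 lands with bottom-row=0; cleared 0 line(s) (total 0); column heights now [0 1 2 2 0 0], max=2
Drop 2: Z rot1 at col 4 lands with bottom-row=0; cleared 0 line(s) (total 0); column heights now [0 1 2 2 2 3], max=3
Drop 3: T rot2 at col 0 lands with bottom-row=1; cleared 0 line(s) (total 0); column heights now [3 3 3 2 2 3], max=3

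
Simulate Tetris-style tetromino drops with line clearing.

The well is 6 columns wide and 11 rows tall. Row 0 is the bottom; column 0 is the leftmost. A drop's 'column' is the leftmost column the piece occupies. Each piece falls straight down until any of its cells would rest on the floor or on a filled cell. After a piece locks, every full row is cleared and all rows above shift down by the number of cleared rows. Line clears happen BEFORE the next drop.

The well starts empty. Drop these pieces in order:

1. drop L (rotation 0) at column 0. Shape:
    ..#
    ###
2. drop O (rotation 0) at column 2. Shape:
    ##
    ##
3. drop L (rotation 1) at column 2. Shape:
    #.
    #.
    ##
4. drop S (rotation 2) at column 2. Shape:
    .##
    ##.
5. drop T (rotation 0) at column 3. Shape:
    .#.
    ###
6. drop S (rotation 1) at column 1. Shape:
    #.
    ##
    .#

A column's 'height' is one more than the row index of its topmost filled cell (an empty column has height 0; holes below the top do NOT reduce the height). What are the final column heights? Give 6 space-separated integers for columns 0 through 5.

Answer: 1 11 10 10 11 10

Derivation:
Drop 1: L rot0 at col 0 lands with bottom-row=0; cleared 0 line(s) (total 0); column heights now [1 1 2 0 0 0], max=2
Drop 2: O rot0 at col 2 lands with bottom-row=2; cleared 0 line(s) (total 0); column heights now [1 1 4 4 0 0], max=4
Drop 3: L rot1 at col 2 lands with bottom-row=4; cleared 0 line(s) (total 0); column heights now [1 1 7 5 0 0], max=7
Drop 4: S rot2 at col 2 lands with bottom-row=7; cleared 0 line(s) (total 0); column heights now [1 1 8 9 9 0], max=9
Drop 5: T rot0 at col 3 lands with bottom-row=9; cleared 0 line(s) (total 0); column heights now [1 1 8 10 11 10], max=11
Drop 6: S rot1 at col 1 lands with bottom-row=8; cleared 0 line(s) (total 0); column heights now [1 11 10 10 11 10], max=11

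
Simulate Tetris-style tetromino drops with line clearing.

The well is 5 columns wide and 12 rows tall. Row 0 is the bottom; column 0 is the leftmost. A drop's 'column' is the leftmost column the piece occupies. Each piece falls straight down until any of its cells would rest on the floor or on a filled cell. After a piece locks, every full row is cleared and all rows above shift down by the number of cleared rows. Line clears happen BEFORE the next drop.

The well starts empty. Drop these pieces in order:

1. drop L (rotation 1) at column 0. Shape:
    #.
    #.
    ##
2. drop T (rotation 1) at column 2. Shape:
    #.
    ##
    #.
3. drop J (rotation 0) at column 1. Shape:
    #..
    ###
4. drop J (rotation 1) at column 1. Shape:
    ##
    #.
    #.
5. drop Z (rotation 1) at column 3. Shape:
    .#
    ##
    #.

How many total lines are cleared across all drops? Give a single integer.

Drop 1: L rot1 at col 0 lands with bottom-row=0; cleared 0 line(s) (total 0); column heights now [3 1 0 0 0], max=3
Drop 2: T rot1 at col 2 lands with bottom-row=0; cleared 0 line(s) (total 0); column heights now [3 1 3 2 0], max=3
Drop 3: J rot0 at col 1 lands with bottom-row=3; cleared 0 line(s) (total 0); column heights now [3 5 4 4 0], max=5
Drop 4: J rot1 at col 1 lands with bottom-row=5; cleared 0 line(s) (total 0); column heights now [3 8 8 4 0], max=8
Drop 5: Z rot1 at col 3 lands with bottom-row=4; cleared 0 line(s) (total 0); column heights now [3 8 8 6 7], max=8

Answer: 0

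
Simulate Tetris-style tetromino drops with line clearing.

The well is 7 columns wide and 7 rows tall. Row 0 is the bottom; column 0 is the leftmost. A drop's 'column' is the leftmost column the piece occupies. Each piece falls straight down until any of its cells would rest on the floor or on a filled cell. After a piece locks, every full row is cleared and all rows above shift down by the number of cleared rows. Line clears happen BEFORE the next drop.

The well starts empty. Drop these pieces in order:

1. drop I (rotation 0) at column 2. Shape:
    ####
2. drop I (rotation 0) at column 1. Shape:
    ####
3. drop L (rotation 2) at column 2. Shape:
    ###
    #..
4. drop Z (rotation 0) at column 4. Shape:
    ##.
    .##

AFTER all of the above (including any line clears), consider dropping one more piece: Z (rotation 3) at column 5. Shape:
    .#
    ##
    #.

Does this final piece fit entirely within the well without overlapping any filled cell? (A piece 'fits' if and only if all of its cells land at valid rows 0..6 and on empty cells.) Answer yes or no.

Answer: no

Derivation:
Drop 1: I rot0 at col 2 lands with bottom-row=0; cleared 0 line(s) (total 0); column heights now [0 0 1 1 1 1 0], max=1
Drop 2: I rot0 at col 1 lands with bottom-row=1; cleared 0 line(s) (total 0); column heights now [0 2 2 2 2 1 0], max=2
Drop 3: L rot2 at col 2 lands with bottom-row=2; cleared 0 line(s) (total 0); column heights now [0 2 4 4 4 1 0], max=4
Drop 4: Z rot0 at col 4 lands with bottom-row=3; cleared 0 line(s) (total 0); column heights now [0 2 4 4 5 5 4], max=5
Test piece Z rot3 at col 5 (width 2): heights before test = [0 2 4 4 5 5 4]; fits = False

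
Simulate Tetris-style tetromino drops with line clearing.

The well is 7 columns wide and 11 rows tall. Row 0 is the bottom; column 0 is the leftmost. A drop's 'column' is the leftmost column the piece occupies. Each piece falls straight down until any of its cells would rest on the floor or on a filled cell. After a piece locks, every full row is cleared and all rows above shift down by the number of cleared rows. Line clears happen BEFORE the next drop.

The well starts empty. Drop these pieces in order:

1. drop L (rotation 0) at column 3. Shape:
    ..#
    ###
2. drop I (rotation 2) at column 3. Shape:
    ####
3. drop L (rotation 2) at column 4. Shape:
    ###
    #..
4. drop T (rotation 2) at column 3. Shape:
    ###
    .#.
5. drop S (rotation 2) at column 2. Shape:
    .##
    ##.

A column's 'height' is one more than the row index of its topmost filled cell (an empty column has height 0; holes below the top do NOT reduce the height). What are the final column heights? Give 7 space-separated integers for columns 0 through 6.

Drop 1: L rot0 at col 3 lands with bottom-row=0; cleared 0 line(s) (total 0); column heights now [0 0 0 1 1 2 0], max=2
Drop 2: I rot2 at col 3 lands with bottom-row=2; cleared 0 line(s) (total 0); column heights now [0 0 0 3 3 3 3], max=3
Drop 3: L rot2 at col 4 lands with bottom-row=3; cleared 0 line(s) (total 0); column heights now [0 0 0 3 5 5 5], max=5
Drop 4: T rot2 at col 3 lands with bottom-row=5; cleared 0 line(s) (total 0); column heights now [0 0 0 7 7 7 5], max=7
Drop 5: S rot2 at col 2 lands with bottom-row=7; cleared 0 line(s) (total 0); column heights now [0 0 8 9 9 7 5], max=9

Answer: 0 0 8 9 9 7 5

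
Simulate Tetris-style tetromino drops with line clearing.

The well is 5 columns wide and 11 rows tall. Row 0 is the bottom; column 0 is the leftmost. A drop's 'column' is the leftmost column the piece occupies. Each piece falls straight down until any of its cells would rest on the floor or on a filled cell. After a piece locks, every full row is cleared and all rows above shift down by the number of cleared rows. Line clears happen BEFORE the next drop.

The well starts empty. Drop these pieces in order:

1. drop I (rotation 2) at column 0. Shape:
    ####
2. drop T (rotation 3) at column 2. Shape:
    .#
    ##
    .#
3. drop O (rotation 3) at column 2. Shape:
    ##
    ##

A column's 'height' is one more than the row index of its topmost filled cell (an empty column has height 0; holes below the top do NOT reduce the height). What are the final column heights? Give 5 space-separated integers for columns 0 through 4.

Answer: 1 1 6 6 0

Derivation:
Drop 1: I rot2 at col 0 lands with bottom-row=0; cleared 0 line(s) (total 0); column heights now [1 1 1 1 0], max=1
Drop 2: T rot3 at col 2 lands with bottom-row=1; cleared 0 line(s) (total 0); column heights now [1 1 3 4 0], max=4
Drop 3: O rot3 at col 2 lands with bottom-row=4; cleared 0 line(s) (total 0); column heights now [1 1 6 6 0], max=6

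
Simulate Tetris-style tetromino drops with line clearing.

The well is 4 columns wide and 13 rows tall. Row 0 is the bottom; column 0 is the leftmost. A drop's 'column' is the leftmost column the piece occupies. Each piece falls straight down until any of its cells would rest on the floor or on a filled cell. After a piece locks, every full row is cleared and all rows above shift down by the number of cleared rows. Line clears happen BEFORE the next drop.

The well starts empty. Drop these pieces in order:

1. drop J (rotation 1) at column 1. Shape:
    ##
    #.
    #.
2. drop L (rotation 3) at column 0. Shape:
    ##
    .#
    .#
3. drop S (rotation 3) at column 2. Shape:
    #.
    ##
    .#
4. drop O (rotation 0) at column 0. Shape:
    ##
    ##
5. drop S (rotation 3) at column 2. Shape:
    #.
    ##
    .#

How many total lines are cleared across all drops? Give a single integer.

Drop 1: J rot1 at col 1 lands with bottom-row=0; cleared 0 line(s) (total 0); column heights now [0 3 3 0], max=3
Drop 2: L rot3 at col 0 lands with bottom-row=3; cleared 0 line(s) (total 0); column heights now [6 6 3 0], max=6
Drop 3: S rot3 at col 2 lands with bottom-row=2; cleared 0 line(s) (total 0); column heights now [6 6 5 4], max=6
Drop 4: O rot0 at col 0 lands with bottom-row=6; cleared 0 line(s) (total 0); column heights now [8 8 5 4], max=8
Drop 5: S rot3 at col 2 lands with bottom-row=4; cleared 1 line(s) (total 1); column heights now [7 7 6 5], max=7

Answer: 1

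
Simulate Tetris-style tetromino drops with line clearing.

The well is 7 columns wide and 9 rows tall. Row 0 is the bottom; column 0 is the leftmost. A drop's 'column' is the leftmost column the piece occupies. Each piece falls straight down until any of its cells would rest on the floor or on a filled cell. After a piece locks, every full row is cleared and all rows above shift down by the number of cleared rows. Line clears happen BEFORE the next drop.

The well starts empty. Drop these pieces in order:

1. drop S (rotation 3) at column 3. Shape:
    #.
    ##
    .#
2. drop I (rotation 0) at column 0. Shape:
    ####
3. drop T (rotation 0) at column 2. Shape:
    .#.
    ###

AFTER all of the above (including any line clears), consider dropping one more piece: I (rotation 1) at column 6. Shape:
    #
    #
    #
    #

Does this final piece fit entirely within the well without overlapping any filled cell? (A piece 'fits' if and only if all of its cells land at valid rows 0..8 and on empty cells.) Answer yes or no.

Answer: yes

Derivation:
Drop 1: S rot3 at col 3 lands with bottom-row=0; cleared 0 line(s) (total 0); column heights now [0 0 0 3 2 0 0], max=3
Drop 2: I rot0 at col 0 lands with bottom-row=3; cleared 0 line(s) (total 0); column heights now [4 4 4 4 2 0 0], max=4
Drop 3: T rot0 at col 2 lands with bottom-row=4; cleared 0 line(s) (total 0); column heights now [4 4 5 6 5 0 0], max=6
Test piece I rot1 at col 6 (width 1): heights before test = [4 4 5 6 5 0 0]; fits = True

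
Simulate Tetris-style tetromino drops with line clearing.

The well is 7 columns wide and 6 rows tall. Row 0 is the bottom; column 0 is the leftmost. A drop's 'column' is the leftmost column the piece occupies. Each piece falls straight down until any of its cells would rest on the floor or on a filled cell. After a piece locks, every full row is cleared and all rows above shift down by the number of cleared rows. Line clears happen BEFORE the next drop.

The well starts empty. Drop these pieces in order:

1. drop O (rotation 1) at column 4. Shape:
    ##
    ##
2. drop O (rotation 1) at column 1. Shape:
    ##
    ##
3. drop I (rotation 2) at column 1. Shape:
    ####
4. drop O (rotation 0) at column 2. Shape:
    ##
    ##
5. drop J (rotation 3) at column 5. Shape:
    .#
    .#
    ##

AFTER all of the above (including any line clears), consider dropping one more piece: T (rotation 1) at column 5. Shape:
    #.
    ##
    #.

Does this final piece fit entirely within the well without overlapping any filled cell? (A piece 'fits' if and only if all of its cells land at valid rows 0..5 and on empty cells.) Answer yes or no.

Drop 1: O rot1 at col 4 lands with bottom-row=0; cleared 0 line(s) (total 0); column heights now [0 0 0 0 2 2 0], max=2
Drop 2: O rot1 at col 1 lands with bottom-row=0; cleared 0 line(s) (total 0); column heights now [0 2 2 0 2 2 0], max=2
Drop 3: I rot2 at col 1 lands with bottom-row=2; cleared 0 line(s) (total 0); column heights now [0 3 3 3 3 2 0], max=3
Drop 4: O rot0 at col 2 lands with bottom-row=3; cleared 0 line(s) (total 0); column heights now [0 3 5 5 3 2 0], max=5
Drop 5: J rot3 at col 5 lands with bottom-row=2; cleared 0 line(s) (total 0); column heights now [0 3 5 5 3 3 5], max=5
Test piece T rot1 at col 5 (width 2): heights before test = [0 3 5 5 3 3 5]; fits = False

Answer: no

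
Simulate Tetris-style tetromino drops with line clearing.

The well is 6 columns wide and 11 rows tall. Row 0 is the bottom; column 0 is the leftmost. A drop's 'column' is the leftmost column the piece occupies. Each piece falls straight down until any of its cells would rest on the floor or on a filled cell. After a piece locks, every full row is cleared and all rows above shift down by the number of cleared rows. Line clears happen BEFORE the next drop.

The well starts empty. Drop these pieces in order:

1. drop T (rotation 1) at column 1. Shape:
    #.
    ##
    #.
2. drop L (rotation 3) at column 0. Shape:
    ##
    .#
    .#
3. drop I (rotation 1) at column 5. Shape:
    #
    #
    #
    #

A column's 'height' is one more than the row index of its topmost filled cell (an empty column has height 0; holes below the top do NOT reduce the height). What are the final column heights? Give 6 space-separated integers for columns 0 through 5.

Answer: 6 6 2 0 0 4

Derivation:
Drop 1: T rot1 at col 1 lands with bottom-row=0; cleared 0 line(s) (total 0); column heights now [0 3 2 0 0 0], max=3
Drop 2: L rot3 at col 0 lands with bottom-row=3; cleared 0 line(s) (total 0); column heights now [6 6 2 0 0 0], max=6
Drop 3: I rot1 at col 5 lands with bottom-row=0; cleared 0 line(s) (total 0); column heights now [6 6 2 0 0 4], max=6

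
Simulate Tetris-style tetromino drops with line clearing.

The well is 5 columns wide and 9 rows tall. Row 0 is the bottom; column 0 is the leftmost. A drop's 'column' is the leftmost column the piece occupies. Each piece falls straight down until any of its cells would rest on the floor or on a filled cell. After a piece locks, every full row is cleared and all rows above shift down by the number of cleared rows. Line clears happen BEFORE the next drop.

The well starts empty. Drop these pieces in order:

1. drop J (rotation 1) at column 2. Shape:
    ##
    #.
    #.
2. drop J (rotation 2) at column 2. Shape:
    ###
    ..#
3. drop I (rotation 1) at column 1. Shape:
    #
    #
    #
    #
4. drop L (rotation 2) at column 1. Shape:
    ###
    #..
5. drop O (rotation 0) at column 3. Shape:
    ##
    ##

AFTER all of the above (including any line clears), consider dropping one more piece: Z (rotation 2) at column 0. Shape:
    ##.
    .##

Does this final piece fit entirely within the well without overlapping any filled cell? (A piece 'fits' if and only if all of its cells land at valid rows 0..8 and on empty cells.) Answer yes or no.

Answer: yes

Derivation:
Drop 1: J rot1 at col 2 lands with bottom-row=0; cleared 0 line(s) (total 0); column heights now [0 0 3 3 0], max=3
Drop 2: J rot2 at col 2 lands with bottom-row=2; cleared 0 line(s) (total 0); column heights now [0 0 4 4 4], max=4
Drop 3: I rot1 at col 1 lands with bottom-row=0; cleared 0 line(s) (total 0); column heights now [0 4 4 4 4], max=4
Drop 4: L rot2 at col 1 lands with bottom-row=4; cleared 0 line(s) (total 0); column heights now [0 6 6 6 4], max=6
Drop 5: O rot0 at col 3 lands with bottom-row=6; cleared 0 line(s) (total 0); column heights now [0 6 6 8 8], max=8
Test piece Z rot2 at col 0 (width 3): heights before test = [0 6 6 8 8]; fits = True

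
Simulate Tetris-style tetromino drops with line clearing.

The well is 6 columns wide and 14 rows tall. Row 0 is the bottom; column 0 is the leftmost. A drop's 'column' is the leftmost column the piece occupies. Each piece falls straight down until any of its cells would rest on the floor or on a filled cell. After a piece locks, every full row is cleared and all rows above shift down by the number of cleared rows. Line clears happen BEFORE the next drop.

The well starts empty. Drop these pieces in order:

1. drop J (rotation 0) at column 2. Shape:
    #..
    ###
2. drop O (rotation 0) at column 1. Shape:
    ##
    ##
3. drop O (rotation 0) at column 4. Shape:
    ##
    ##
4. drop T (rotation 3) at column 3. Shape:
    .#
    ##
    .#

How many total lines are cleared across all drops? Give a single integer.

Answer: 0

Derivation:
Drop 1: J rot0 at col 2 lands with bottom-row=0; cleared 0 line(s) (total 0); column heights now [0 0 2 1 1 0], max=2
Drop 2: O rot0 at col 1 lands with bottom-row=2; cleared 0 line(s) (total 0); column heights now [0 4 4 1 1 0], max=4
Drop 3: O rot0 at col 4 lands with bottom-row=1; cleared 0 line(s) (total 0); column heights now [0 4 4 1 3 3], max=4
Drop 4: T rot3 at col 3 lands with bottom-row=3; cleared 0 line(s) (total 0); column heights now [0 4 4 5 6 3], max=6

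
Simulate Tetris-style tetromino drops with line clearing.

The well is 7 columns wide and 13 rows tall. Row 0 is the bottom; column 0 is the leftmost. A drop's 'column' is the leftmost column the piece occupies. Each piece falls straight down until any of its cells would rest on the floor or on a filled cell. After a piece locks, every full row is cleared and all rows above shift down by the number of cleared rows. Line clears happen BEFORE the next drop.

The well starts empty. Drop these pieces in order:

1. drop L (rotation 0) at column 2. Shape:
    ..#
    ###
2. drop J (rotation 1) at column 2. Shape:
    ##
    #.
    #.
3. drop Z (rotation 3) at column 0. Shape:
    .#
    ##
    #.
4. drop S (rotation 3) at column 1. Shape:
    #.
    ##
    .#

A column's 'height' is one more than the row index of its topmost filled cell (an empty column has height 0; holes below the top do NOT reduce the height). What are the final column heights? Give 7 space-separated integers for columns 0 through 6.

Answer: 2 7 6 4 2 0 0

Derivation:
Drop 1: L rot0 at col 2 lands with bottom-row=0; cleared 0 line(s) (total 0); column heights now [0 0 1 1 2 0 0], max=2
Drop 2: J rot1 at col 2 lands with bottom-row=1; cleared 0 line(s) (total 0); column heights now [0 0 4 4 2 0 0], max=4
Drop 3: Z rot3 at col 0 lands with bottom-row=0; cleared 0 line(s) (total 0); column heights now [2 3 4 4 2 0 0], max=4
Drop 4: S rot3 at col 1 lands with bottom-row=4; cleared 0 line(s) (total 0); column heights now [2 7 6 4 2 0 0], max=7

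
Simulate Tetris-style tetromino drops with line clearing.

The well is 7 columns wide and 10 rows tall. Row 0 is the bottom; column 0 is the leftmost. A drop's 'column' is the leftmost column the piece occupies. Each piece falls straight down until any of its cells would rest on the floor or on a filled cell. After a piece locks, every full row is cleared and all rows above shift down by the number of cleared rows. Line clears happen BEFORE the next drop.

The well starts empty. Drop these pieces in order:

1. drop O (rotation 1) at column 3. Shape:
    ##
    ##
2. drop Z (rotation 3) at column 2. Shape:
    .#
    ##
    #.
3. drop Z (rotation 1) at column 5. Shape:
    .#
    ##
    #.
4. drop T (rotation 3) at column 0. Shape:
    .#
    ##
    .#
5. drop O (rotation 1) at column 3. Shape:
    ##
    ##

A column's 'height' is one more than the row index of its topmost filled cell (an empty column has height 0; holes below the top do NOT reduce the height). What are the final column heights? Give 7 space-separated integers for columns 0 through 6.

Answer: 0 2 2 5 5 1 2

Derivation:
Drop 1: O rot1 at col 3 lands with bottom-row=0; cleared 0 line(s) (total 0); column heights now [0 0 0 2 2 0 0], max=2
Drop 2: Z rot3 at col 2 lands with bottom-row=1; cleared 0 line(s) (total 0); column heights now [0 0 3 4 2 0 0], max=4
Drop 3: Z rot1 at col 5 lands with bottom-row=0; cleared 0 line(s) (total 0); column heights now [0 0 3 4 2 2 3], max=4
Drop 4: T rot3 at col 0 lands with bottom-row=0; cleared 1 line(s) (total 1); column heights now [0 2 2 3 1 1 2], max=3
Drop 5: O rot1 at col 3 lands with bottom-row=3; cleared 0 line(s) (total 1); column heights now [0 2 2 5 5 1 2], max=5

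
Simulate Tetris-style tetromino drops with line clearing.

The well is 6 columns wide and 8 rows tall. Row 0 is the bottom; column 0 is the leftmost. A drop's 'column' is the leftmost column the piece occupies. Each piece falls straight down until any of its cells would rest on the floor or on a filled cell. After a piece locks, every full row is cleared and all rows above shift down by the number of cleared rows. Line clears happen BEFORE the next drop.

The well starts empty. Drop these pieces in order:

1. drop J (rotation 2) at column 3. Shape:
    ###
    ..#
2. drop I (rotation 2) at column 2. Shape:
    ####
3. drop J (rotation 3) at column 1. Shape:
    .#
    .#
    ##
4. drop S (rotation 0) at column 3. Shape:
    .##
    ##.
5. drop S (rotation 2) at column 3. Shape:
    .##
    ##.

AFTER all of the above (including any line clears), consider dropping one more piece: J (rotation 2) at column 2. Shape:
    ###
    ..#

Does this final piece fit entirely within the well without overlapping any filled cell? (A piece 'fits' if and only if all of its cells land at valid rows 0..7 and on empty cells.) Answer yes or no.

Answer: no

Derivation:
Drop 1: J rot2 at col 3 lands with bottom-row=0; cleared 0 line(s) (total 0); column heights now [0 0 0 2 2 2], max=2
Drop 2: I rot2 at col 2 lands with bottom-row=2; cleared 0 line(s) (total 0); column heights now [0 0 3 3 3 3], max=3
Drop 3: J rot3 at col 1 lands with bottom-row=3; cleared 0 line(s) (total 0); column heights now [0 4 6 3 3 3], max=6
Drop 4: S rot0 at col 3 lands with bottom-row=3; cleared 0 line(s) (total 0); column heights now [0 4 6 4 5 5], max=6
Drop 5: S rot2 at col 3 lands with bottom-row=5; cleared 0 line(s) (total 0); column heights now [0 4 6 6 7 7], max=7
Test piece J rot2 at col 2 (width 3): heights before test = [0 4 6 6 7 7]; fits = False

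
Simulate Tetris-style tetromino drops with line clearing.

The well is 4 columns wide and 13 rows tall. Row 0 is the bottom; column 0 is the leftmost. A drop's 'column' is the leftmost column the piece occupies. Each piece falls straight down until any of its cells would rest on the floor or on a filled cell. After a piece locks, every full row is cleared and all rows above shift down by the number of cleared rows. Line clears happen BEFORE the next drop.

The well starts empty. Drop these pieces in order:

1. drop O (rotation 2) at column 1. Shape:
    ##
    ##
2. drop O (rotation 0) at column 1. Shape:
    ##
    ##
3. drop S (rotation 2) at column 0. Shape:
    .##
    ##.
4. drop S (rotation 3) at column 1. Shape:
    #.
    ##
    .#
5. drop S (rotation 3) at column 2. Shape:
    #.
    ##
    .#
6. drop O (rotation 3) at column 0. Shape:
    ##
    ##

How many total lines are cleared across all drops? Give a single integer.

Drop 1: O rot2 at col 1 lands with bottom-row=0; cleared 0 line(s) (total 0); column heights now [0 2 2 0], max=2
Drop 2: O rot0 at col 1 lands with bottom-row=2; cleared 0 line(s) (total 0); column heights now [0 4 4 0], max=4
Drop 3: S rot2 at col 0 lands with bottom-row=4; cleared 0 line(s) (total 0); column heights now [5 6 6 0], max=6
Drop 4: S rot3 at col 1 lands with bottom-row=6; cleared 0 line(s) (total 0); column heights now [5 9 8 0], max=9
Drop 5: S rot3 at col 2 lands with bottom-row=7; cleared 0 line(s) (total 0); column heights now [5 9 10 9], max=10
Drop 6: O rot3 at col 0 lands with bottom-row=9; cleared 0 line(s) (total 0); column heights now [11 11 10 9], max=11

Answer: 0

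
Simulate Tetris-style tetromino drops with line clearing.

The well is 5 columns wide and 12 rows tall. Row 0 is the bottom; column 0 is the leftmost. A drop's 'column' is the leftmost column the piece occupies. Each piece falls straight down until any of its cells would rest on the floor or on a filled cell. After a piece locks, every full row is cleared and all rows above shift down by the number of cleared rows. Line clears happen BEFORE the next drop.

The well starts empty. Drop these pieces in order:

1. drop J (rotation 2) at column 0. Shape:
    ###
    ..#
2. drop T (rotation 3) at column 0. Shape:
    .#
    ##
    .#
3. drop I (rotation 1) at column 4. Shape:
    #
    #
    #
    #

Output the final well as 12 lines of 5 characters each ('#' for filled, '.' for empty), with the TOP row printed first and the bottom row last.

Drop 1: J rot2 at col 0 lands with bottom-row=0; cleared 0 line(s) (total 0); column heights now [2 2 2 0 0], max=2
Drop 2: T rot3 at col 0 lands with bottom-row=2; cleared 0 line(s) (total 0); column heights now [4 5 2 0 0], max=5
Drop 3: I rot1 at col 4 lands with bottom-row=0; cleared 0 line(s) (total 0); column heights now [4 5 2 0 4], max=5

Answer: .....
.....
.....
.....
.....
.....
.....
.#...
##..#
.#..#
###.#
..#.#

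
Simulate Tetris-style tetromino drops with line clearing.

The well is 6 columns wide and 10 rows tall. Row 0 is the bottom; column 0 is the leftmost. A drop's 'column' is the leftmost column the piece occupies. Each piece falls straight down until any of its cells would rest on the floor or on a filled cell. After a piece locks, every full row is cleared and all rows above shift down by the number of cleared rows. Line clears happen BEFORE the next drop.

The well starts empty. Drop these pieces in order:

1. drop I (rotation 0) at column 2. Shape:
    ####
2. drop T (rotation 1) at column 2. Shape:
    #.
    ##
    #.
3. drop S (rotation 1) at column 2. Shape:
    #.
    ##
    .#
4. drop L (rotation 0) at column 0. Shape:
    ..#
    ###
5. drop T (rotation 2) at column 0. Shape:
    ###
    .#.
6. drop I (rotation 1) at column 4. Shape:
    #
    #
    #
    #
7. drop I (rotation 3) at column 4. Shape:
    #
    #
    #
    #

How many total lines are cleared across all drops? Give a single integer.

Drop 1: I rot0 at col 2 lands with bottom-row=0; cleared 0 line(s) (total 0); column heights now [0 0 1 1 1 1], max=1
Drop 2: T rot1 at col 2 lands with bottom-row=1; cleared 0 line(s) (total 0); column heights now [0 0 4 3 1 1], max=4
Drop 3: S rot1 at col 2 lands with bottom-row=3; cleared 0 line(s) (total 0); column heights now [0 0 6 5 1 1], max=6
Drop 4: L rot0 at col 0 lands with bottom-row=6; cleared 0 line(s) (total 0); column heights now [7 7 8 5 1 1], max=8
Drop 5: T rot2 at col 0 lands with bottom-row=7; cleared 0 line(s) (total 0); column heights now [9 9 9 5 1 1], max=9
Drop 6: I rot1 at col 4 lands with bottom-row=1; cleared 0 line(s) (total 0); column heights now [9 9 9 5 5 1], max=9
Drop 7: I rot3 at col 4 lands with bottom-row=5; cleared 0 line(s) (total 0); column heights now [9 9 9 5 9 1], max=9

Answer: 0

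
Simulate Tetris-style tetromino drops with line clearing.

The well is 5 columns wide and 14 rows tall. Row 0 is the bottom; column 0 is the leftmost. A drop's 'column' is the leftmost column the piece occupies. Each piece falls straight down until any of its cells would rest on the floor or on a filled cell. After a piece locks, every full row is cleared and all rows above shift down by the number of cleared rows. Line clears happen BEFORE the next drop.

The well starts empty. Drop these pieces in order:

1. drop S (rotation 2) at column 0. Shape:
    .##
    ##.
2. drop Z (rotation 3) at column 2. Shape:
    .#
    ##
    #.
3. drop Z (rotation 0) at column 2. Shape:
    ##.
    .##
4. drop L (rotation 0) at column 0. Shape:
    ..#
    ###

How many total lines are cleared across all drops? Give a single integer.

Answer: 0

Derivation:
Drop 1: S rot2 at col 0 lands with bottom-row=0; cleared 0 line(s) (total 0); column heights now [1 2 2 0 0], max=2
Drop 2: Z rot3 at col 2 lands with bottom-row=2; cleared 0 line(s) (total 0); column heights now [1 2 4 5 0], max=5
Drop 3: Z rot0 at col 2 lands with bottom-row=5; cleared 0 line(s) (total 0); column heights now [1 2 7 7 6], max=7
Drop 4: L rot0 at col 0 lands with bottom-row=7; cleared 0 line(s) (total 0); column heights now [8 8 9 7 6], max=9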